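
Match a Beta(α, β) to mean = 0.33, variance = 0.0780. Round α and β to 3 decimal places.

Let s = α+β. The Beta variance is μ(1−μ)/(s+1).
So s+1 = μ(1−μ)/σ² = (0.33×0.67)/0.0780 = 0.2211/0.0780 = 2.8346, giving s = 1.8346.
Then α = μs = 0.33×1.8346 = 0.605 and β = (1−μ)s = 0.67×1.8346 = 1.229.

α = 0.605, β = 1.229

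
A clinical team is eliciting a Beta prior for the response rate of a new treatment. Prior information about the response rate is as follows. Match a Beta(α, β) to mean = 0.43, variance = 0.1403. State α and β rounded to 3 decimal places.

α = 0.321, β = 0.426

Let s = α+β. The Beta variance is μ(1−μ)/(s+1).
So s+1 = μ(1−μ)/σ² = (0.43×0.57)/0.1403 = 0.2451/0.1403 = 1.7470, giving s = 0.7470.
Then α = μs = 0.43×0.7470 = 0.321 and β = (1−μ)s = 0.57×0.7470 = 0.426.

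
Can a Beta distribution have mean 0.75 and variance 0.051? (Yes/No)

Yes

For any Beta, Var(X) < E[X]·(1−E[X]).
Here μ(1−μ) = 0.75×0.25 = 0.1875, and 0.051 < 0.1875.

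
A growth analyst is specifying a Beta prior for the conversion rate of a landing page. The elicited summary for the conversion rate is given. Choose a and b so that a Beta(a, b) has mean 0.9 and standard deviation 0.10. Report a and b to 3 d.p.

a = 7.200, b = 0.800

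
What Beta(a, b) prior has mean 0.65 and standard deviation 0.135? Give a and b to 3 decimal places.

a = 7.464, b = 4.019

Variance = 0.135² = 0.018225. The moment-matching identity a+b = μ(1−μ)/Var − 1 gives
a+b = 0.2275/0.018225 − 1 = 11.4829, so a = μ·11.4829 = 7.464 and b = (1−μ)·11.4829 = 4.019.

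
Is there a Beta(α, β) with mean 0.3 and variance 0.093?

A Beta with mean μ has variance μ(1−μ)/(α+β+1) < μ(1−μ).
Here μ(1−μ) = 0.3×0.7 = 0.21, and 0.093 < 0.21.

Yes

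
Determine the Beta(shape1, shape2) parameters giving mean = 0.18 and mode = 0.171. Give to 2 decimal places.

With s = shape1+shape2: μ = shape1/s and mode = (shape1−1)/(s−2). Eliminating shape1 = μs,
μs − 1 = m(s−2) ⇒ s(μ−m) = 1−2m ⇒ s = 0.658/0.009 = 73.1111.
So shape1 = μs = 13.16, shape2 = (1−μ)s = 59.95.

shape1 = 13.16, shape2 = 59.95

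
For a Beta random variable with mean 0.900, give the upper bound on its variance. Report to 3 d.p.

0.090

For fixed mean μ the Beta variance is μ(1−μ)/(α+β+1), increasing as α+β decreases.
Its least upper bound (not attained) is μ(1−μ) = 0.900·0.100 = 0.090.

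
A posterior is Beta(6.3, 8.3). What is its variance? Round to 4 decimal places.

0.0157

μ = 6.3/14.6 = 0.431507; Var = μ(1−μ)/(α+β+1) = 0.2453087/15.6 = 0.0157.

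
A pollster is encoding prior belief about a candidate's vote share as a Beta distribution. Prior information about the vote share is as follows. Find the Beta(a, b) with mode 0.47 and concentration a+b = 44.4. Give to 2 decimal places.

Since the density peak of Beta(a,b) is at (a−1)/(a+b−2),
a = 1 + 0.47(44.4−2) = 20.93 and b = 44.4 − 20.93 = 23.47.

a = 20.93, b = 23.47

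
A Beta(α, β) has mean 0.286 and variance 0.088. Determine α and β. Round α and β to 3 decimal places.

α = 0.378, β = 0.943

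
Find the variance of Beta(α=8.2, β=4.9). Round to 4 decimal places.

0.0166

Var = αβ/[(α+β)²(α+β+1)] = (8.2×4.9)/(13.1²×14.1) = 40.18/2419.701 = 0.0166.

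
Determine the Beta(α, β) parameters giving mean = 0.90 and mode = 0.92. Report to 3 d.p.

Let s = α+β. Mean gives α = μs = 0.90s; mode gives (α−1)/(s−2) = 0.92.
Substituting: 0.90s − 1 = 0.92(s−2) = 0.92s − 1.84, so -0.02s = -0.84 and s = 42.0000.
Then α = 0.90×42.0000 = 37.800 and β = s−α = 4.200.

α = 37.800, β = 4.200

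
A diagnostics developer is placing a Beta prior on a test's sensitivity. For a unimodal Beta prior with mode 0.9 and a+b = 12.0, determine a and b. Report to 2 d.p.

a = 10.00, b = 2.00

Mode = (a−1)/(κ−2) with κ = a+b, so a−1 = 0.9·10.0 = 9.00.
a = 10.00; b = κ − a = 2.00.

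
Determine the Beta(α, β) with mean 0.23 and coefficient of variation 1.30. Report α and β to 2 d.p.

σ = CV·μ = 1.30×0.23 = 0.29900, so σ² = 0.089401.
s+1 = μ(1−μ)/σ² = 0.1771/0.089401 = 1.9810, so s = α+β = 0.9810.
α = μs = 0.23, β = (1−μ)s = 0.76.

α = 0.23, β = 0.76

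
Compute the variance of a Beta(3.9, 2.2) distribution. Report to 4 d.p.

0.0325

μ = 3.9/6.1 = 0.639344; Var = μ(1−μ)/(α+β+1) = 0.2305832/7.1 = 0.0325.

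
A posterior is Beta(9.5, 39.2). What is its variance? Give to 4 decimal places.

0.0032

μ = 9.5/48.7 = 0.195072; Var = μ(1−μ)/(α+β+1) = 0.1570188/49.7 = 0.0032.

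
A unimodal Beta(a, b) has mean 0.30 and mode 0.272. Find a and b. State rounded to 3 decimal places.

With s = a+b: μ = a/s and mode = (a−1)/(s−2). Eliminating a = μs,
μs − 1 = m(s−2) ⇒ s(μ−m) = 1−2m ⇒ s = 0.456/0.028 = 16.2857.
So a = μs = 4.886, b = (1−μ)s = 11.400.

a = 4.886, b = 11.400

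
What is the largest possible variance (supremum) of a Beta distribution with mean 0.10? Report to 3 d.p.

Var = μ(1−μ)/(α+β+1), which approaches μ(1−μ) as α+β → 0.
So the supremum is μ(1−μ) = 0.10×0.90 = 0.090.

0.090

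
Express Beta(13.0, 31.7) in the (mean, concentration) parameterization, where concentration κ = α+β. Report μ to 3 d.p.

κ = α+β = 13.0+31.7 = 44.7; μ = α/κ = 13.0/44.7 = 0.291.

μ = 0.291, κ = 44.7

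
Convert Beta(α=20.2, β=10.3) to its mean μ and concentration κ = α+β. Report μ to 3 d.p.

κ = α+β = 20.2+10.3 = 30.5; μ = α/κ = 20.2/30.5 = 0.662.

μ = 0.662, κ = 30.5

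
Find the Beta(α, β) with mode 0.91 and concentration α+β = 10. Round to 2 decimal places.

α = 8.28, β = 1.72

For α,β>1 the mode is (α−1)/(α+β−2), so α = mode·(κ−2)+1 = 0.91×8+1 = 8.28.
And β = (1−mode)·(κ−2)+1 = 0.09×8+1 = 1.72.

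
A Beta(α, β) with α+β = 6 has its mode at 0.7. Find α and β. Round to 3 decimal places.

α = 3.800, β = 2.200

For α,β>1 the mode is (α−1)/(α+β−2), so α = mode·(κ−2)+1 = 0.7×4+1 = 3.800.
And β = (1−mode)·(κ−2)+1 = 0.3×4+1 = 2.200.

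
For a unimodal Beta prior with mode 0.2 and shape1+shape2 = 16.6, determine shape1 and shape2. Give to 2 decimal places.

shape1 = 3.92, shape2 = 12.68

For shape1,shape2>1 the mode is (shape1−1)/(shape1+shape2−2), so shape1 = mode·(κ−2)+1 = 0.2×14.6+1 = 3.92.
And shape2 = (1−mode)·(κ−2)+1 = 0.8×14.6+1 = 12.68.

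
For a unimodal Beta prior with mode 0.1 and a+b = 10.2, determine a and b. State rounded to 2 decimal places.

a = 1.82, b = 8.38

For a,b>1 the mode is (a−1)/(a+b−2), so a = mode·(κ−2)+1 = 0.1×8.2+1 = 1.82.
And b = (1−mode)·(κ−2)+1 = 0.9×8.2+1 = 8.38.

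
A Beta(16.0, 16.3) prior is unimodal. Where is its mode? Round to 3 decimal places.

With α,β > 1, mode = (α−1)/(α+β−2) = 15.0/30.3 = 0.495.

0.495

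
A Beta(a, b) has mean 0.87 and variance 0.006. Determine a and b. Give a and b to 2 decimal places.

a = 15.53, b = 2.32

By moment matching, a+b = μ(1−μ)/σ² − 1 = (0.87·0.13)/0.006 − 1 = 18.8500 − 1 = 17.8500.
Since a/(a+b) = μ, a = 0.87·17.8500 = 15.53 and b = 0.13·17.8500 = 2.32.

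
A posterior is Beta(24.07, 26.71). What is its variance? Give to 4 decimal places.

α+β = 50.78 and αβ = 642.9097, so Var = αβ/[(α+β)²(α+β+1)] = 642.9097/133520.342952 = 0.0048.

0.0048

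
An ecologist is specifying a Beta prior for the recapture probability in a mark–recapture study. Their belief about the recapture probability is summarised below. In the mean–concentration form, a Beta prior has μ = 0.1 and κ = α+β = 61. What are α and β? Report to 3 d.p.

α = μκ = 0.1×61 = 6.100 and β = (1−μ)κ = 0.9×61 = 54.900.

α = 6.100, β = 54.900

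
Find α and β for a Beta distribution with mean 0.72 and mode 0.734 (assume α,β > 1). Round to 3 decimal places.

Let s = α+β. Mean gives α = μs = 0.72s; mode gives (α−1)/(s−2) = 0.734.
Substituting: 0.72s − 1 = 0.734(s−2) = 0.734s − 1.468, so -0.014s = -0.468 and s = 33.4286.
Then α = 0.72×33.4286 = 24.069 and β = s−α = 9.360.

α = 24.069, β = 9.360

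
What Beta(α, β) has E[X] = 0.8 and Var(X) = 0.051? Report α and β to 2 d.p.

Write ν = α+β; then α = μν and Var = μ(1−μ)/(ν+1).
ν = μ(1−μ)/Var − 1 = 0.16/0.051 − 1 = 2.1373.
α = 0.8·2.1373 = 1.71, β = 0.2·2.1373 = 0.43.

α = 1.71, β = 0.43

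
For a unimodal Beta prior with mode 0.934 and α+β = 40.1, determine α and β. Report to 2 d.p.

Mode = (α−1)/(κ−2) with κ = α+β, so α−1 = 0.934·38.1 = 35.59.
α = 36.59; β = κ − α = 3.51.

α = 36.59, β = 3.51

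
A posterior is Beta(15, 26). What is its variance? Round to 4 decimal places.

α+β = 41 and αβ = 390, so Var = αβ/[(α+β)²(α+β+1)] = 390/70602 = 0.0055.

0.0055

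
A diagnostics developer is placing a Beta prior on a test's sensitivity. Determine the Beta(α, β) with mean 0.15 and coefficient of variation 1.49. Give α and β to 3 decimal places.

α = 0.233, β = 1.320

σ = CV·μ = 1.49×0.15 = 0.22350, so σ² = 0.049952.
s+1 = μ(1−μ)/σ² = 0.1275/0.049952 = 2.5524, so s = α+β = 1.5524.
α = μs = 0.233, β = (1−μ)s = 1.320.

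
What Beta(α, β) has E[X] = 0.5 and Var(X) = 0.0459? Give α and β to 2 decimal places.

α = 2.22, β = 2.22

By moment matching, α+β = μ(1−μ)/σ² − 1 = (0.5·0.5)/0.0459 − 1 = 5.4466 − 1 = 4.4466.
Since α/(α+β) = μ, α = 0.5·4.4466 = 2.22 and β = 0.5·4.4466 = 2.22.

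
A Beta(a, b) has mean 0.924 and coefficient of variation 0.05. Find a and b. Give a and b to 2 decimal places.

a = 29.48, b = 2.42

Var = (CV·μ)² = (0.05×0.924)² = 0.002134.
a+b = μ(1−μ)/Var − 1 = 0.070224/0.002134 − 1 = 31.9004.
Thus a = 0.924·31.9004 = 29.48 and b = 0.076·31.9004 = 2.42.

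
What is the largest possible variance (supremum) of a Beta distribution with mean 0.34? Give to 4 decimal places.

For fixed mean μ the Beta variance is μ(1−μ)/(α+β+1), increasing as α+β decreases.
Its least upper bound (not attained) is μ(1−μ) = 0.34·0.66 = 0.2244.

0.2244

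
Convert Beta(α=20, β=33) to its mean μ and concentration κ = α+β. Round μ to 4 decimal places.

μ = 0.3774, κ = 53

κ = α+β = 20+33 = 53; μ = α/κ = 20/53 = 0.3774.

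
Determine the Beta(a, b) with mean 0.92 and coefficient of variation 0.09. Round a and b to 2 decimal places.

σ = CV·μ = 0.09×0.92 = 0.08280, so σ² = 0.006856.
s+1 = μ(1−μ)/σ² = 0.0736/0.006856 = 10.7354, so s = a+b = 9.7354.
a = μs = 8.96, b = (1−μ)s = 0.78.

a = 8.96, b = 0.78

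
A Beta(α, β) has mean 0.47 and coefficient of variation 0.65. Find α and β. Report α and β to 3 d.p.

σ = CV·μ = 0.65×0.47 = 0.30550, so σ² = 0.093330.
s+1 = μ(1−μ)/σ² = 0.2491/0.093330 = 2.6690, so s = α+β = 1.6690.
α = μs = 0.784, β = (1−μ)s = 0.885.

α = 0.784, β = 0.885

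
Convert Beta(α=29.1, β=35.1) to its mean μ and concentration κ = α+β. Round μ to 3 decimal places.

κ = α+β = 29.1+35.1 = 64.2; μ = α/κ = 29.1/64.2 = 0.453.

μ = 0.453, κ = 64.2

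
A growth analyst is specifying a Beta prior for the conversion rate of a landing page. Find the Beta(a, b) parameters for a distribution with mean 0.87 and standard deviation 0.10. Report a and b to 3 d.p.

a = 8.970, b = 1.340

Variance = 0.10² = 0.0100. The moment-matching identity a+b = μ(1−μ)/Var − 1 gives
a+b = 0.1131/0.0100 − 1 = 10.3100, so a = μ·10.3100 = 8.970 and b = (1−μ)·10.3100 = 1.340.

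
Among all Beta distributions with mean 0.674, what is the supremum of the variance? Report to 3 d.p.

0.220

For fixed mean μ the Beta variance is μ(1−μ)/(α+β+1), increasing as α+β decreases.
Its least upper bound (not attained) is μ(1−μ) = 0.674·0.326 = 0.220.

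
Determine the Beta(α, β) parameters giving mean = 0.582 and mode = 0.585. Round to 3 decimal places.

α = 32.980, β = 23.687

With s = α+β: μ = α/s and mode = (α−1)/(s−2). Eliminating α = μs,
μs − 1 = m(s−2) ⇒ s(μ−m) = 1−2m ⇒ s = -0.170/-0.003 = 56.6667.
So α = μs = 32.980, β = (1−μ)s = 23.687.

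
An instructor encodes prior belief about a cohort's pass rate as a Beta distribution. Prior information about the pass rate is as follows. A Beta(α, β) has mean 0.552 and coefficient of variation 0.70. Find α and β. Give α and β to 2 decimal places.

α = 0.36, β = 0.29

σ = CV·μ = 0.70×0.552 = 0.38640, so σ² = 0.149305.
s+1 = μ(1−μ)/σ² = 0.247296/0.149305 = 1.6563, so s = α+β = 0.6563.
α = μs = 0.36, β = (1−μ)s = 0.29.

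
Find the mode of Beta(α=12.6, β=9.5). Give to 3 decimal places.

The density x^(α−1)(1−x)^(β−1) is maximised at (α−1)/(α+β−2) = 11.6/20.1 = 0.577.

0.577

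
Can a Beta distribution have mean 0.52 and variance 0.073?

Yes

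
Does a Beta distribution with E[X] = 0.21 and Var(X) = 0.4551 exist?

For any Beta, Var(X) < E[X]·(1−E[X]).
Here μ(1−μ) = 0.21×0.79 = 0.1659, and 0.4551 ≥ 0.1659.

No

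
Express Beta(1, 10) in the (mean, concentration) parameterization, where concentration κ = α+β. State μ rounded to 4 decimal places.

κ = α+β = 1+10 = 11; μ = α/κ = 1/11 = 0.0909.

μ = 0.0909, κ = 11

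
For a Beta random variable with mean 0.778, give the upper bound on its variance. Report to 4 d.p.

0.1727

Var = μ(1−μ)/(α+β+1), which approaches μ(1−μ) as α+β → 0.
So the supremum is μ(1−μ) = 0.778×0.222 = 0.1727.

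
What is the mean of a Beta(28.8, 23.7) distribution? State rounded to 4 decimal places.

0.5486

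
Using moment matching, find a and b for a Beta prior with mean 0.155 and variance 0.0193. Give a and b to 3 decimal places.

a = 0.897, b = 4.889

By moment matching, a+b = μ(1−μ)/σ² − 1 = (0.155·0.845)/0.0193 − 1 = 6.7863 − 1 = 5.7863.
Since a/(a+b) = μ, a = 0.155·5.7863 = 0.897 and b = 0.845·5.7863 = 4.889.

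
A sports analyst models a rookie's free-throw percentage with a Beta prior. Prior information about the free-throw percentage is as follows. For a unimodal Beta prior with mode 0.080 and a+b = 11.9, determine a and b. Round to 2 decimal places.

For a,b>1 the mode is (a−1)/(a+b−2), so a = mode·(κ−2)+1 = 0.080×9.9+1 = 1.79.
And b = (1−mode)·(κ−2)+1 = 0.920×9.9+1 = 10.11.

a = 1.79, b = 10.11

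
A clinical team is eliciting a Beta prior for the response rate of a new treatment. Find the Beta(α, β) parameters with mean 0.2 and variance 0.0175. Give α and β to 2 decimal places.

α = 1.63, β = 6.51

Let s = α+β. The Beta variance is μ(1−μ)/(s+1).
So s+1 = μ(1−μ)/σ² = (0.2×0.8)/0.0175 = 0.16/0.0175 = 9.1429, giving s = 8.1429.
Then α = μs = 0.2×8.1429 = 1.63 and β = (1−μ)s = 0.8×8.1429 = 6.51.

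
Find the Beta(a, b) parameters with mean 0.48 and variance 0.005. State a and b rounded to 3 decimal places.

Let s = a+b. The Beta variance is μ(1−μ)/(s+1).
So s+1 = μ(1−μ)/σ² = (0.48×0.52)/0.005 = 0.2496/0.005 = 49.9200, giving s = 48.9200.
Then a = μs = 0.48×48.9200 = 23.482 and b = (1−μ)s = 0.52×48.9200 = 25.438.

a = 23.482, b = 25.438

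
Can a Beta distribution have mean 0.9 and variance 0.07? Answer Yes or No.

For any Beta, Var(X) < E[X]·(1−E[X]).
Here μ(1−μ) = 0.9×0.1 = 0.09, and 0.07 < 0.09.

Yes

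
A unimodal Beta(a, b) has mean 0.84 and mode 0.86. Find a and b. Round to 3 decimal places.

Let s = a+b. Mean gives a = μs = 0.84s; mode gives (a−1)/(s−2) = 0.86.
Substituting: 0.84s − 1 = 0.86(s−2) = 0.86s − 1.72, so -0.02s = -0.72 and s = 36.0000.
Then a = 0.84×36.0000 = 30.240 and b = s−a = 5.760.

a = 30.240, b = 5.760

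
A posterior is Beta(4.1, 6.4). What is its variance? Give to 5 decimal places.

α+β = 10.5 and αβ = 26.24, so Var = αβ/[(α+β)²(α+β+1)] = 26.24/1267.875 = 0.02070.

0.02070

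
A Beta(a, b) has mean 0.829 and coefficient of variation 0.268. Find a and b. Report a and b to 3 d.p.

a = 1.552, b = 0.320

Var = (CV·μ)² = (0.268×0.829)² = 0.049360.
a+b = μ(1−μ)/Var − 1 = 0.141759/0.049360 − 1 = 1.8719.
Thus a = 0.829·1.8719 = 1.552 and b = 0.171·1.8719 = 0.320.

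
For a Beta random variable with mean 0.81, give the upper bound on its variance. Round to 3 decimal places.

0.154

Var = μ(1−μ)/(α+β+1), which approaches μ(1−μ) as α+β → 0.
So the supremum is μ(1−μ) = 0.81×0.19 = 0.154.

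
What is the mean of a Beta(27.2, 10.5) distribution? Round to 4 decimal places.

0.7215

E[X] = α/(α+β) = 27.2/37.7 = 0.7215.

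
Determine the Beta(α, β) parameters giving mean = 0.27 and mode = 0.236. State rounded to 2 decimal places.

With s = α+β: μ = α/s and mode = (α−1)/(s−2). Eliminating α = μs,
μs − 1 = m(s−2) ⇒ s(μ−m) = 1−2m ⇒ s = 0.528/0.034 = 15.5294.
So α = μs = 4.19, β = (1−μ)s = 11.34.

α = 4.19, β = 11.34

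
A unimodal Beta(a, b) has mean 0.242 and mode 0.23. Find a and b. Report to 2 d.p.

With s = a+b: μ = a/s and mode = (a−1)/(s−2). Eliminating a = μs,
μs − 1 = m(s−2) ⇒ s(μ−m) = 1−2m ⇒ s = 0.54/0.012 = 45.0000.
So a = μs = 10.89, b = (1−μ)s = 34.11.

a = 10.89, b = 34.11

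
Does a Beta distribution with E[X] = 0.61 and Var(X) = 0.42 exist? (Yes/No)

A Beta with mean μ has variance μ(1−μ)/(α+β+1) < μ(1−μ).
Here μ(1−μ) = 0.61×0.39 = 0.2379, and 0.42 ≥ 0.2379.

No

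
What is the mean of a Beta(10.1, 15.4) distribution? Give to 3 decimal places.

E[X] = α/(α+β) = 10.1/25.5 = 0.396.

0.396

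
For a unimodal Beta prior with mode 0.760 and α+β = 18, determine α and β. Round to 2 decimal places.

Since the density peak of Beta(α,β) is at (α−1)/(α+β−2),
α = 1 + 0.760(18−2) = 13.16 and β = 18 − 13.16 = 4.84.

α = 13.16, β = 4.84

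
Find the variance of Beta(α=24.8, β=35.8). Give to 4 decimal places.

0.0039

μ = 24.8/60.6 = 0.409241; Var = μ(1−μ)/(α+β+1) = 0.2417628/61.6 = 0.0039.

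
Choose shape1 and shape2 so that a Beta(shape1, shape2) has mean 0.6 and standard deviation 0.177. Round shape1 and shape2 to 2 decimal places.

shape1 = 4.00, shape2 = 2.66

First σ² = 0.031329. Setting shape1 = μn, shape2 = (1−μ)n with n = shape1+shape2,
μ(1−μ)/(n+1) = 0.031329 ⇒ n+1 = 0.24/0.031329 = 7.6606 ⇒ n = 6.6606.
Hence shape1 = 0.6×6.6606 = 4.00, shape2 = 0.4×6.6606 = 2.66.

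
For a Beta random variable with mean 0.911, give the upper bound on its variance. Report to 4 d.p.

0.0811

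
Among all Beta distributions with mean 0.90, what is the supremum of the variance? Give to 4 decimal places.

0.0900

For fixed mean μ the Beta variance is μ(1−μ)/(α+β+1), increasing as α+β decreases.
Its least upper bound (not attained) is μ(1−μ) = 0.90·0.10 = 0.0900.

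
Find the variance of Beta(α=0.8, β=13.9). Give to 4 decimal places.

0.0033

μ = 0.8/14.7 = 0.054422; Var = μ(1−μ)/(α+β+1) = 0.0514600/15.7 = 0.0033.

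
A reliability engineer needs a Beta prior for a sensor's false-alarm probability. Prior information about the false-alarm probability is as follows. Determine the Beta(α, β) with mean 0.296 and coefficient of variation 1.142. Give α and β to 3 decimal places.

σ = CV·μ = 1.142×0.296 = 0.33803, so σ² = 0.114266.
s+1 = μ(1−μ)/σ² = 0.208384/0.114266 = 1.8237, so s = α+β = 0.8237.
α = μs = 0.244, β = (1−μ)s = 0.580.

α = 0.244, β = 0.580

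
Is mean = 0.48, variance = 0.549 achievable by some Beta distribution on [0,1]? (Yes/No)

A Beta with mean μ has variance μ(1−μ)/(α+β+1) < μ(1−μ).
Here μ(1−μ) = 0.48×0.52 = 0.2496, and 0.549 ≥ 0.2496.

No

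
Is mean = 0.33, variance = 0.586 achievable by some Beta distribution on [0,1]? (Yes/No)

No

A Beta with mean μ has variance μ(1−μ)/(α+β+1) < μ(1−μ).
Here μ(1−μ) = 0.33×0.67 = 0.2211, and 0.586 ≥ 0.2211.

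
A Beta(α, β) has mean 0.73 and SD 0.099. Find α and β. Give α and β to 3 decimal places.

α = 13.950, β = 5.160

Variance = 0.099² = 0.009801. The moment-matching identity α+β = μ(1−μ)/Var − 1 gives
α+β = 0.1971/0.009801 − 1 = 19.1102, so α = μ·19.1102 = 13.950 and β = (1−μ)·19.1102 = 5.160.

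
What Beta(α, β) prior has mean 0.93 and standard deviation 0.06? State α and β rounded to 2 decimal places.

α = 15.89, β = 1.20

σ² = 0.06² = 0.0036.
With s = α+β, Var = μ(1−μ)/(s+1), so s+1 = (0.93×0.07)/0.0036 = 18.0833 and s = 17.0833.
α = μs = 15.89, β = (1−μ)s = 1.20.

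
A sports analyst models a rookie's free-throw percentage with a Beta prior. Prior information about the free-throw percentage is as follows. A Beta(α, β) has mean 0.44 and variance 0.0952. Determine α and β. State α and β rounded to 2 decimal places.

α = 0.70, β = 0.89

Write ν = α+β; then α = μν and Var = μ(1−μ)/(ν+1).
ν = μ(1−μ)/Var − 1 = 0.2464/0.0952 − 1 = 1.5882.
α = 0.44·1.5882 = 0.70, β = 0.56·1.5882 = 0.89.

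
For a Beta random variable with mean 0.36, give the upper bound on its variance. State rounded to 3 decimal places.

For fixed mean μ the Beta variance is μ(1−μ)/(α+β+1), increasing as α+β decreases.
Its least upper bound (not attained) is μ(1−μ) = 0.36·0.64 = 0.230.

0.230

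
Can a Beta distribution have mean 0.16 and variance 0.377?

For any Beta, Var(X) < E[X]·(1−E[X]).
Here μ(1−μ) = 0.16×0.84 = 0.1344, and 0.377 ≥ 0.1344.

No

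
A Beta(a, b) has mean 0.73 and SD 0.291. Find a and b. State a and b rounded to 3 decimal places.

σ² = 0.291² = 0.084681.
With s = a+b, Var = μ(1−μ)/(s+1), so s+1 = (0.73×0.27)/0.084681 = 2.3276 and s = 1.3276.
a = μs = 0.969, b = (1−μ)s = 0.358.

a = 0.969, b = 0.358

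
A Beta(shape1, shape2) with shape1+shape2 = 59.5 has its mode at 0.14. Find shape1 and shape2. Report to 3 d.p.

shape1 = 9.050, shape2 = 50.450

For shape1,shape2>1 the mode is (shape1−1)/(shape1+shape2−2), so shape1 = mode·(κ−2)+1 = 0.14×57.5+1 = 9.050.
And shape2 = (1−mode)·(κ−2)+1 = 0.86×57.5+1 = 50.450.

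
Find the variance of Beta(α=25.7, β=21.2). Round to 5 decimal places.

α+β = 46.9 and αβ = 544.84, so Var = αβ/[(α+β)²(α+β+1)] = 544.84/105361.319 = 0.00517.

0.00517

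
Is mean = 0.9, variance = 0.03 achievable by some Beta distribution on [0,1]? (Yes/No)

For any Beta, Var(X) < E[X]·(1−E[X]).
Here μ(1−μ) = 0.9×0.1 = 0.09, and 0.03 < 0.09.

Yes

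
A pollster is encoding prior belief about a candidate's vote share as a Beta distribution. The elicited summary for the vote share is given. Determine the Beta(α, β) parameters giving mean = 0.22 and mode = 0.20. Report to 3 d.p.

α = 6.600, β = 23.400

Let s = α+β. Mean gives α = μs = 0.22s; mode gives (α−1)/(s−2) = 0.20.
Substituting: 0.22s − 1 = 0.20(s−2) = 0.20s − 0.40, so 0.02s = 0.60 and s = 30.0000.
Then α = 0.22×30.0000 = 6.600 and β = s−α = 23.400.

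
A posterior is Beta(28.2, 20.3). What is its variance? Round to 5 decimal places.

0.00492

α+β = 48.5 and αβ = 572.46, so Var = αβ/[(α+β)²(α+β+1)] = 572.46/116436.375 = 0.00492.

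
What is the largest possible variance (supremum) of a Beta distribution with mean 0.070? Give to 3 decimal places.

For fixed mean μ the Beta variance is μ(1−μ)/(α+β+1), increasing as α+β decreases.
Its least upper bound (not attained) is μ(1−μ) = 0.070·0.930 = 0.065.

0.065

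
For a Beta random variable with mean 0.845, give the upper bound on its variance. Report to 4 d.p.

0.1310

Var = μ(1−μ)/(α+β+1), which approaches μ(1−μ) as α+β → 0.
So the supremum is μ(1−μ) = 0.845×0.155 = 0.1310.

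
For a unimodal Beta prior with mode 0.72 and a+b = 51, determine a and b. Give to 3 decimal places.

a = 36.280, b = 14.720

Since the density peak of Beta(a,b) is at (a−1)/(a+b−2),
a = 1 + 0.72(51−2) = 36.280 and b = 51 − 36.280 = 14.720.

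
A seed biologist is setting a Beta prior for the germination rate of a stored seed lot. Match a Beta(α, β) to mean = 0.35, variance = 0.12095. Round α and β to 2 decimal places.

Write ν = α+β; then α = μν and Var = μ(1−μ)/(ν+1).
ν = μ(1−μ)/Var − 1 = 0.2275/0.12095 − 1 = 0.8809.
α = 0.35·0.8809 = 0.31, β = 0.65·0.8809 = 0.57.

α = 0.31, β = 0.57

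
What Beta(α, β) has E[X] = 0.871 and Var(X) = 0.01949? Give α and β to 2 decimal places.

By moment matching, α+β = μ(1−μ)/σ² − 1 = (0.871·0.129)/0.01949 − 1 = 5.7650 − 1 = 4.7650.
Since α/(α+β) = μ, α = 0.871·4.7650 = 4.15 and β = 0.129·4.7650 = 0.61.

α = 4.15, β = 0.61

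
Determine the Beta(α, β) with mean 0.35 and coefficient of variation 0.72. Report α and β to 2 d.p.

σ = CV·μ = 0.72×0.35 = 0.25200, so σ² = 0.063504.
s+1 = μ(1−μ)/σ² = 0.2275/0.063504 = 3.5825, so s = α+β = 2.5825.
α = μs = 0.90, β = (1−μ)s = 1.68.

α = 0.90, β = 1.68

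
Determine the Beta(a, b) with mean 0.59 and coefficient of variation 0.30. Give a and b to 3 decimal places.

a = 3.966, b = 2.756

σ = CV·μ = 0.30×0.59 = 0.17700, so σ² = 0.031329.
s+1 = μ(1−μ)/σ² = 0.2419/0.031329 = 7.7213, so s = a+b = 6.7213.
a = μs = 3.966, b = (1−μ)s = 2.756.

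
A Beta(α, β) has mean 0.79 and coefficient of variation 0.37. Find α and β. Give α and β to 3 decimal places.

α = 0.744, β = 0.198

σ = CV·μ = 0.37×0.79 = 0.29230, so σ² = 0.085439.
s+1 = μ(1−μ)/σ² = 0.1659/0.085439 = 1.9417, so s = α+β = 0.9417.
α = μs = 0.744, β = (1−μ)s = 0.198.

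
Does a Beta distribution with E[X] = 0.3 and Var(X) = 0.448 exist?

No

The Beta variance bound is σ² < μ(1−μ).
Here μ(1−μ) = 0.3×0.7 = 0.21, and 0.448 ≥ 0.21.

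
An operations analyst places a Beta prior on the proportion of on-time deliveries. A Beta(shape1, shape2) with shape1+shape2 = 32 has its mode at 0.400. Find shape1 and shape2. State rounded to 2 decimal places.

shape1 = 13.00, shape2 = 19.00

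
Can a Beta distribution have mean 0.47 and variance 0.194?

The Beta variance bound is σ² < μ(1−μ).
Here μ(1−μ) = 0.47×0.53 = 0.2491, and 0.194 < 0.2491.

Yes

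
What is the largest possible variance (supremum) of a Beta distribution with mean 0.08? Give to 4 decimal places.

For fixed mean μ the Beta variance is μ(1−μ)/(α+β+1), increasing as α+β decreases.
Its least upper bound (not attained) is μ(1−μ) = 0.08·0.92 = 0.0736.

0.0736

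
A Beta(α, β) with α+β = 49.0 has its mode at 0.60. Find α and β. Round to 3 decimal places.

α = 29.200, β = 19.800

Mode = (α−1)/(κ−2) with κ = α+β, so α−1 = 0.60·47.0 = 28.200.
α = 29.200; β = κ − α = 19.800.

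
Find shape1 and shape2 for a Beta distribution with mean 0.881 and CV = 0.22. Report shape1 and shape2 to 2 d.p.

shape1 = 1.58, shape2 = 0.21

σ = CV·μ = 0.22×0.881 = 0.19382, so σ² = 0.037566.
s+1 = μ(1−μ)/σ² = 0.104839/0.037566 = 2.7908, so s = shape1+shape2 = 1.7908.
shape1 = μs = 1.58, shape2 = (1−μ)s = 0.21.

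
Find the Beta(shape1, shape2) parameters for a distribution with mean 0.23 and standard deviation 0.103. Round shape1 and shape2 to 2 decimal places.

shape1 = 3.61, shape2 = 12.08

σ² = 0.103² = 0.010609.
With s = shape1+shape2, Var = μ(1−μ)/(s+1), so s+1 = (0.23×0.77)/0.010609 = 16.6934 and s = 15.6934.
shape1 = μs = 3.61, shape2 = (1−μ)s = 12.08.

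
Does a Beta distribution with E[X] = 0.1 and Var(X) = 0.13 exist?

No

For any Beta, Var(X) < E[X]·(1−E[X]).
Here μ(1−μ) = 0.1×0.9 = 0.09, and 0.13 ≥ 0.09.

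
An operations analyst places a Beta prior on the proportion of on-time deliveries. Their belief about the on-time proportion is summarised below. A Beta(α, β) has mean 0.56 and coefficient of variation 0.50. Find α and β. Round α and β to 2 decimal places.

σ = CV·μ = 0.50×0.56 = 0.28000, so σ² = 0.078400.
s+1 = μ(1−μ)/σ² = 0.2464/0.078400 = 3.1429, so s = α+β = 2.1429.
α = μs = 1.20, β = (1−μ)s = 0.94.

α = 1.20, β = 0.94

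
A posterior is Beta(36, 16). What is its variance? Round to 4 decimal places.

μ = 36/52 = 0.692308; Var = μ(1−μ)/(α+β+1) = 0.2130178/53 = 0.0040.

0.0040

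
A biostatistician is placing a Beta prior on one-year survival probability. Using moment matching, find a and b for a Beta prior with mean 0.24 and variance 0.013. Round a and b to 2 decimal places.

a = 3.13, b = 9.90

By moment matching, a+b = μ(1−μ)/σ² − 1 = (0.24·0.76)/0.013 − 1 = 14.0308 − 1 = 13.0308.
Since a/(a+b) = μ, a = 0.24·13.0308 = 3.13 and b = 0.76·13.0308 = 9.90.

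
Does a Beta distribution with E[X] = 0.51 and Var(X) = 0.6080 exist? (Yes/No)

No

A Beta with mean μ has variance μ(1−μ)/(α+β+1) < μ(1−μ).
Here μ(1−μ) = 0.51×0.49 = 0.2499, and 0.6080 ≥ 0.2499.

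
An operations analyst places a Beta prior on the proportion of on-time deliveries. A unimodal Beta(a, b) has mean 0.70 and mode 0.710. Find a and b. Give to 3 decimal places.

With s = a+b: μ = a/s and mode = (a−1)/(s−2). Eliminating a = μs,
μs − 1 = m(s−2) ⇒ s(μ−m) = 1−2m ⇒ s = -0.420/-0.010 = 42.0000.
So a = μs = 29.400, b = (1−μ)s = 12.600.

a = 29.400, b = 12.600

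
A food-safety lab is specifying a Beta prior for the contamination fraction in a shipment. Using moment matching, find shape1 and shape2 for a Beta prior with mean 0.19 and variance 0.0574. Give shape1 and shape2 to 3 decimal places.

Write ν = shape1+shape2; then shape1 = μν and Var = μ(1−μ)/(ν+1).
ν = μ(1−μ)/Var − 1 = 0.1539/0.0574 − 1 = 1.6812.
shape1 = 0.19·1.6812 = 0.319, shape2 = 0.81·1.6812 = 1.362.

shape1 = 0.319, shape2 = 1.362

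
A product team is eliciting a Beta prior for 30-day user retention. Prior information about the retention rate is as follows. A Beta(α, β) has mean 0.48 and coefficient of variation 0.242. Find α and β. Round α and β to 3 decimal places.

α = 8.399, β = 9.099

Var = (CV·μ)² = (0.242×0.48)² = 0.013493.
α+β = μ(1−μ)/Var − 1 = 0.2496/0.013493 − 1 = 17.4983.
Thus α = 0.48·17.4983 = 8.399 and β = 0.52·17.4983 = 9.099.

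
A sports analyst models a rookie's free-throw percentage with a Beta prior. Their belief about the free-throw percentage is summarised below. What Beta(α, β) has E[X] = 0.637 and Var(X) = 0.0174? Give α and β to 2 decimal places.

By moment matching, α+β = μ(1−μ)/σ² − 1 = (0.637·0.363)/0.0174 − 1 = 13.2891 − 1 = 12.2891.
Since α/(α+β) = μ, α = 0.637·12.2891 = 7.83 and β = 0.363·12.2891 = 4.46.

α = 7.83, β = 4.46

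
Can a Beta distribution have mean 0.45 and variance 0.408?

No

For any Beta, Var(X) < E[X]·(1−E[X]).
Here μ(1−μ) = 0.45×0.55 = 0.2475, and 0.408 ≥ 0.2475.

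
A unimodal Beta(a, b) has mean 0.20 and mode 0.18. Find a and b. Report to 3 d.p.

With s = a+b: μ = a/s and mode = (a−1)/(s−2). Eliminating a = μs,
μs − 1 = m(s−2) ⇒ s(μ−m) = 1−2m ⇒ s = 0.64/0.02 = 32.0000.
So a = μs = 6.400, b = (1−μ)s = 25.600.

a = 6.400, b = 25.600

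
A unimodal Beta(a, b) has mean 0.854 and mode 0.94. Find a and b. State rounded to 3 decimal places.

Let s = a+b. Mean gives a = μs = 0.854s; mode gives (a−1)/(s−2) = 0.94.
Substituting: 0.854s − 1 = 0.94(s−2) = 0.94s − 1.88, so -0.086s = -0.88 and s = 10.2326.
Then a = 0.854×10.2326 = 8.739 and b = s−a = 1.494.

a = 8.739, b = 1.494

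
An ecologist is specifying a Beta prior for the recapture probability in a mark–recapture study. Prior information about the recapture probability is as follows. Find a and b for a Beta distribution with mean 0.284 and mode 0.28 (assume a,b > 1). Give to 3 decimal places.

a = 31.240, b = 78.760

Let s = a+b. Mean gives a = μs = 0.284s; mode gives (a−1)/(s−2) = 0.28.
Substituting: 0.284s − 1 = 0.28(s−2) = 0.28s − 0.56, so 0.004s = 0.44 and s = 110.0000.
Then a = 0.284×110.0000 = 31.240 and b = s−a = 78.760.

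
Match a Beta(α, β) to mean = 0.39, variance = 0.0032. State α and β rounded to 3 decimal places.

α = 28.604, β = 44.740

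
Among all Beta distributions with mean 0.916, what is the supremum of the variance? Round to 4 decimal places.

0.0769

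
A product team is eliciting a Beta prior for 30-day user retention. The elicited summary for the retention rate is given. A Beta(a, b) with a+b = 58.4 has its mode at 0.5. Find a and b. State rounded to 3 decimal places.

Since the density peak of Beta(a,b) is at (a−1)/(a+b−2),
a = 1 + 0.5(58.4−2) = 29.200 and b = 58.4 − 29.200 = 29.200.

a = 29.200, b = 29.200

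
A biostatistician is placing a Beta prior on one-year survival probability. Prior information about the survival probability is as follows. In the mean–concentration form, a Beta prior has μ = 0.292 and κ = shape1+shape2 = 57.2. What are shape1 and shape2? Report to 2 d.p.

Split κ in proportion μ : (1−μ): shape1 = 0.292·57.2 = 16.70, shape2 = 57.2 − 16.70 = 40.50.

shape1 = 16.70, shape2 = 40.50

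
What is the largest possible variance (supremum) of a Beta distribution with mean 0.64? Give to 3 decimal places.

Var = μ(1−μ)/(α+β+1), which approaches μ(1−μ) as α+β → 0.
So the supremum is μ(1−μ) = 0.64×0.36 = 0.230.

0.230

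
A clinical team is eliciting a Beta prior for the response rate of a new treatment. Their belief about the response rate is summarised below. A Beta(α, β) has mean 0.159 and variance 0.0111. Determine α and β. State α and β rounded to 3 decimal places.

Write ν = α+β; then α = μν and Var = μ(1−μ)/(ν+1).
ν = μ(1−μ)/Var − 1 = 0.133719/0.0111 − 1 = 11.0468.
α = 0.159·11.0468 = 1.756, β = 0.841·11.0468 = 9.290.

α = 1.756, β = 9.290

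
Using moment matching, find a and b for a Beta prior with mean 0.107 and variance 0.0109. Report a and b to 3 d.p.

a = 0.831, b = 6.935

Write ν = a+b; then a = μν and Var = μ(1−μ)/(ν+1).
ν = μ(1−μ)/Var − 1 = 0.095551/0.0109 − 1 = 7.7661.
a = 0.107·7.7661 = 0.831, b = 0.893·7.7661 = 6.935.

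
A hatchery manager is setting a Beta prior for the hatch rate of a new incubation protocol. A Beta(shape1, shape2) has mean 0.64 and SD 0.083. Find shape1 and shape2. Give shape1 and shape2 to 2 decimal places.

σ² = 0.083² = 0.006889.
With s = shape1+shape2, Var = μ(1−μ)/(s+1), so s+1 = (0.64×0.36)/0.006889 = 33.4446 and s = 32.4446.
shape1 = μs = 20.76, shape2 = (1−μ)s = 11.68.

shape1 = 20.76, shape2 = 11.68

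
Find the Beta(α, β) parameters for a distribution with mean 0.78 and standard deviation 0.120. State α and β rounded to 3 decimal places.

Variance = 0.120² = 0.014400. The moment-matching identity α+β = μ(1−μ)/Var − 1 gives
α+β = 0.1716/0.014400 − 1 = 10.9167, so α = μ·10.9167 = 8.515 and β = (1−μ)·10.9167 = 2.402.

α = 8.515, β = 2.402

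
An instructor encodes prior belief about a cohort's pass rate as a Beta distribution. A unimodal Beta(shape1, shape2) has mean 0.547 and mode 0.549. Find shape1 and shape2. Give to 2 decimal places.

shape1 = 26.80, shape2 = 22.20

With s = shape1+shape2: μ = shape1/s and mode = (shape1−1)/(s−2). Eliminating shape1 = μs,
μs − 1 = m(s−2) ⇒ s(μ−m) = 1−2m ⇒ s = -0.098/-0.002 = 49.0000.
So shape1 = μs = 26.80, shape2 = (1−μ)s = 22.20.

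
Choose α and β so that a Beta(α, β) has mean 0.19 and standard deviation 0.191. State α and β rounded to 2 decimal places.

Variance = 0.191² = 0.036481. The moment-matching identity α+β = μ(1−μ)/Var − 1 gives
α+β = 0.1539/0.036481 − 1 = 3.2186, so α = μ·3.2186 = 0.61 and β = (1−μ)·3.2186 = 2.61.

α = 0.61, β = 2.61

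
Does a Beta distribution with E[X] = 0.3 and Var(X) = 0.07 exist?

For any Beta, Var(X) < E[X]·(1−E[X]).
Here μ(1−μ) = 0.3×0.7 = 0.21, and 0.07 < 0.21.

Yes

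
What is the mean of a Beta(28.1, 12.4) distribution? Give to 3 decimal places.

E[X] = α/(α+β) = 28.1/40.5 = 0.694.

0.694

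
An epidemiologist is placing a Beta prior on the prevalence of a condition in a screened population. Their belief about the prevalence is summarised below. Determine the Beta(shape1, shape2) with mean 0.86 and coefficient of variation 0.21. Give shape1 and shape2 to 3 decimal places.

shape1 = 2.315, shape2 = 0.377

σ = CV·μ = 0.21×0.86 = 0.18060, so σ² = 0.032616.
s+1 = μ(1−μ)/σ² = 0.1204/0.032616 = 3.6914, so s = shape1+shape2 = 2.6914.
shape1 = μs = 2.315, shape2 = (1−μ)s = 0.377.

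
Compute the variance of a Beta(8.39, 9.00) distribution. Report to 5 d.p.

0.01358

Var = αβ/[(α+β)²(α+β+1)] = (8.39×9.00)/(17.39²×18.39) = 75.5100/5561.358519 = 0.01358.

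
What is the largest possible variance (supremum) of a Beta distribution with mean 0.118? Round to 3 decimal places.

For fixed mean μ the Beta variance is μ(1−μ)/(α+β+1), increasing as α+β decreases.
Its least upper bound (not attained) is μ(1−μ) = 0.118·0.882 = 0.104.

0.104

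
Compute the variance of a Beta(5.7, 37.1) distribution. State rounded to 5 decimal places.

μ = 5.7/42.8 = 0.133178; Var = μ(1−μ)/(α+β+1) = 0.1154413/43.8 = 0.00264.

0.00264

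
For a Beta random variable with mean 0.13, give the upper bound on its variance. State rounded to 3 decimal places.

0.113

Var = μ(1−μ)/(α+β+1), which approaches μ(1−μ) as α+β → 0.
So the supremum is μ(1−μ) = 0.13×0.87 = 0.113.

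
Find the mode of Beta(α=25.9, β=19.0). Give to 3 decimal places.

0.580

The density x^(α−1)(1−x)^(β−1) is maximised at (α−1)/(α+β−2) = 24.9/42.9 = 0.580.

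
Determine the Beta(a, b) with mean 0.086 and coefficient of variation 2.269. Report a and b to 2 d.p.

σ = CV·μ = 2.269×0.086 = 0.19513, so σ² = 0.038077.
s+1 = μ(1−μ)/σ² = 0.078604/0.038077 = 2.0643, so s = a+b = 1.0643.
a = μs = 0.09, b = (1−μ)s = 0.97.

a = 0.09, b = 0.97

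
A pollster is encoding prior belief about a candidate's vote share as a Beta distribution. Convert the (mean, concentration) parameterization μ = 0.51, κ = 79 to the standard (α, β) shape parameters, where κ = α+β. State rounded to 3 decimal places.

α = μκ = 0.51×79 = 40.290 and β = (1−μ)κ = 0.49×79 = 38.710.

α = 40.290, β = 38.710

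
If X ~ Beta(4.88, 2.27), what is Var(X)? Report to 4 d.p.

0.0266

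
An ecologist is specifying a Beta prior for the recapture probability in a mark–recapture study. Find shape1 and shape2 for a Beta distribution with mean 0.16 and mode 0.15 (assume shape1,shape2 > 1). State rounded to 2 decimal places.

With s = shape1+shape2: μ = shape1/s and mode = (shape1−1)/(s−2). Eliminating shape1 = μs,
μs − 1 = m(s−2) ⇒ s(μ−m) = 1−2m ⇒ s = 0.70/0.01 = 70.0000.
So shape1 = μs = 11.20, shape2 = (1−μ)s = 58.80.

shape1 = 11.20, shape2 = 58.80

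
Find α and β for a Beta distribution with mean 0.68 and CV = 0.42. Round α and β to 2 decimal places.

α = 1.13, β = 0.53

Var = (CV·μ)² = (0.42×0.68)² = 0.081567.
α+β = μ(1−μ)/Var − 1 = 0.2176/0.081567 − 1 = 1.6677.
Thus α = 0.68·1.6677 = 1.13 and β = 0.32·1.6677 = 0.53.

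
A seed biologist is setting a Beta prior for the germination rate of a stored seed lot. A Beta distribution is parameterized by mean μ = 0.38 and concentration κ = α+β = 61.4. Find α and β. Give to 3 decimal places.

α = μκ = 0.38×61.4 = 23.332 and β = (1−μ)κ = 0.62×61.4 = 38.068.

α = 23.332, β = 38.068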